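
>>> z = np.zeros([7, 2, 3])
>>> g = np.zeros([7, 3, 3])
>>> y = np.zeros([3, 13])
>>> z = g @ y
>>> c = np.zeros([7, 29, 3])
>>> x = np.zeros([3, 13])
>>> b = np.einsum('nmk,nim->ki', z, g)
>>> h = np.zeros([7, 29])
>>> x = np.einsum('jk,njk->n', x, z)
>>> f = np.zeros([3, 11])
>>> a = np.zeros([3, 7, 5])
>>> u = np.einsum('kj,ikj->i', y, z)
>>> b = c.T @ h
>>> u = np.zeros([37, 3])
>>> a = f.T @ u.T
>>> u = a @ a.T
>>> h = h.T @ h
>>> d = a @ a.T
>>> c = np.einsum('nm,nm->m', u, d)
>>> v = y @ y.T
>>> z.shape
(7, 3, 13)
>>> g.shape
(7, 3, 3)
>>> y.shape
(3, 13)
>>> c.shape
(11,)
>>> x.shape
(7,)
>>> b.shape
(3, 29, 29)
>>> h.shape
(29, 29)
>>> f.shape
(3, 11)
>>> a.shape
(11, 37)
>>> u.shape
(11, 11)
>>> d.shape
(11, 11)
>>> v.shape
(3, 3)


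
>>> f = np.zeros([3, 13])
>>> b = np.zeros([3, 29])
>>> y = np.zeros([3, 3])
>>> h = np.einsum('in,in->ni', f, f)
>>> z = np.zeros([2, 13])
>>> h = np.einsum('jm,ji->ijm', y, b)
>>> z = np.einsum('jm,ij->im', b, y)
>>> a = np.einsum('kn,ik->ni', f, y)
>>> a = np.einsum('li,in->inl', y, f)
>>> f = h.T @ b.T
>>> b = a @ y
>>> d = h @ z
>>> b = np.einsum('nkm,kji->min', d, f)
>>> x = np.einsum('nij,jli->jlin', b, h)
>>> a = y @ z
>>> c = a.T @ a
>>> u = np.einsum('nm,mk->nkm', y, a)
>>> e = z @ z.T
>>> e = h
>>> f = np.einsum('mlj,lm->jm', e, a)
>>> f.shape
(3, 29)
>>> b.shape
(29, 3, 29)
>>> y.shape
(3, 3)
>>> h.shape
(29, 3, 3)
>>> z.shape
(3, 29)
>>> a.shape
(3, 29)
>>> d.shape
(29, 3, 29)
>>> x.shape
(29, 3, 3, 29)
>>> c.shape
(29, 29)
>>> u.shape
(3, 29, 3)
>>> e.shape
(29, 3, 3)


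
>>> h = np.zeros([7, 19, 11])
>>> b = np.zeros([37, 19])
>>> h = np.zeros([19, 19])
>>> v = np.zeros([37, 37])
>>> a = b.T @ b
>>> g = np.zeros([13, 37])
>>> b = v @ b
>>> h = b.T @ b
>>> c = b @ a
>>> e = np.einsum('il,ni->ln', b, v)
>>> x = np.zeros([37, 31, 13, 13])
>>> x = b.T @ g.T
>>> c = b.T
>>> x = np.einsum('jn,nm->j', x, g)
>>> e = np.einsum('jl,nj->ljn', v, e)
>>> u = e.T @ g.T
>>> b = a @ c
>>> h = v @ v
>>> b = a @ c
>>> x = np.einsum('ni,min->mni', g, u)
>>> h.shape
(37, 37)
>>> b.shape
(19, 37)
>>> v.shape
(37, 37)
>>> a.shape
(19, 19)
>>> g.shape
(13, 37)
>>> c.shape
(19, 37)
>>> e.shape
(37, 37, 19)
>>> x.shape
(19, 13, 37)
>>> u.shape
(19, 37, 13)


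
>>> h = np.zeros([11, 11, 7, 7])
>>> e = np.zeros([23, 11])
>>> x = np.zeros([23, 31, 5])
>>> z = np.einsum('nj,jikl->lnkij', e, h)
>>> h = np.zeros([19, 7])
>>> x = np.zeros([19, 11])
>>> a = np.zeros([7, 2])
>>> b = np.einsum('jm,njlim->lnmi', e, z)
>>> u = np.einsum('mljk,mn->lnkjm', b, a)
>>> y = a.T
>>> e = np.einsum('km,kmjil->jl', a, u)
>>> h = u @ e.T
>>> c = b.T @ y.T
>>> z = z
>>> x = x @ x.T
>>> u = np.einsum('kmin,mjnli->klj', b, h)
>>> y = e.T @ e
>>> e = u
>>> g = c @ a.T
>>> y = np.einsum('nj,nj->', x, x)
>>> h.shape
(7, 2, 11, 11, 11)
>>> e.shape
(7, 11, 2)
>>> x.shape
(19, 19)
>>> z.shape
(7, 23, 7, 11, 11)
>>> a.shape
(7, 2)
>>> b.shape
(7, 7, 11, 11)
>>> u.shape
(7, 11, 2)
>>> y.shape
()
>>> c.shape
(11, 11, 7, 2)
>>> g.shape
(11, 11, 7, 7)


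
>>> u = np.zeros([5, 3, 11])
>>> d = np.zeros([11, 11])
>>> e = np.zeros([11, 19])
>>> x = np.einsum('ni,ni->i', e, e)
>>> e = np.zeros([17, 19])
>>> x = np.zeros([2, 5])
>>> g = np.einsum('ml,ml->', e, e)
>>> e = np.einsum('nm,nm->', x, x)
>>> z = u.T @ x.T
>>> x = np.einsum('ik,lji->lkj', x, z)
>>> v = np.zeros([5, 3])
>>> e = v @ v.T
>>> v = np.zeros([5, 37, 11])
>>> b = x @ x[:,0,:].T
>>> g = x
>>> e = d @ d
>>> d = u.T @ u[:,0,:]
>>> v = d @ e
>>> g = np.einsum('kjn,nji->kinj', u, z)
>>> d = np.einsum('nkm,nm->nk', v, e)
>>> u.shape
(5, 3, 11)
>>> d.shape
(11, 3)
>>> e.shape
(11, 11)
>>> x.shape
(11, 5, 3)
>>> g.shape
(5, 2, 11, 3)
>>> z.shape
(11, 3, 2)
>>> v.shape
(11, 3, 11)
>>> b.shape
(11, 5, 11)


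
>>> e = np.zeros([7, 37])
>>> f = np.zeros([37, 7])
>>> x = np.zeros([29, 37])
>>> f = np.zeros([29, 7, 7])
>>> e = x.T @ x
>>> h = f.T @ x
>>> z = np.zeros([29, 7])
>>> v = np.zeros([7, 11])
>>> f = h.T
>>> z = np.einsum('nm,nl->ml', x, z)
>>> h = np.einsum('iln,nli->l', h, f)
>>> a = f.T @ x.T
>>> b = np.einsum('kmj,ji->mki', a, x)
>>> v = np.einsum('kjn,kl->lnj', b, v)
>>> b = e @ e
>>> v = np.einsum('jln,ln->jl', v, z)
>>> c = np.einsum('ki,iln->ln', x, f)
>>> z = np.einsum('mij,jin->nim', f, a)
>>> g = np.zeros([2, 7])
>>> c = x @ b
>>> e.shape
(37, 37)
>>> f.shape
(37, 7, 7)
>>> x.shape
(29, 37)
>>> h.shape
(7,)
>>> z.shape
(29, 7, 37)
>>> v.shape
(11, 37)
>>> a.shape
(7, 7, 29)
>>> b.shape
(37, 37)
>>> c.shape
(29, 37)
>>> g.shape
(2, 7)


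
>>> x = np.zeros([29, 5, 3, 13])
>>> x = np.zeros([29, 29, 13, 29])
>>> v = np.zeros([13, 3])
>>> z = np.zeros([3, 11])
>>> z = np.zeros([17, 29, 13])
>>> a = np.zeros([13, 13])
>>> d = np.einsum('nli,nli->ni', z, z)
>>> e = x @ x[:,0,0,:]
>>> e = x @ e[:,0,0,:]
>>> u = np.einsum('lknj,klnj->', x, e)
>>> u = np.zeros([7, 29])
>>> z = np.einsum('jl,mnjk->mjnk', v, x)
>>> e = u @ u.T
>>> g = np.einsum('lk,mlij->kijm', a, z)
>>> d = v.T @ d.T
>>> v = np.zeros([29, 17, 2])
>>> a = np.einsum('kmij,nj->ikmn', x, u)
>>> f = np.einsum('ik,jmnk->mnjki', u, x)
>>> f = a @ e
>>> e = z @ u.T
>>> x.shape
(29, 29, 13, 29)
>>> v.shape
(29, 17, 2)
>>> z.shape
(29, 13, 29, 29)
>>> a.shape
(13, 29, 29, 7)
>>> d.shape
(3, 17)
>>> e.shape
(29, 13, 29, 7)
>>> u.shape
(7, 29)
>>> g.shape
(13, 29, 29, 29)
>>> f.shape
(13, 29, 29, 7)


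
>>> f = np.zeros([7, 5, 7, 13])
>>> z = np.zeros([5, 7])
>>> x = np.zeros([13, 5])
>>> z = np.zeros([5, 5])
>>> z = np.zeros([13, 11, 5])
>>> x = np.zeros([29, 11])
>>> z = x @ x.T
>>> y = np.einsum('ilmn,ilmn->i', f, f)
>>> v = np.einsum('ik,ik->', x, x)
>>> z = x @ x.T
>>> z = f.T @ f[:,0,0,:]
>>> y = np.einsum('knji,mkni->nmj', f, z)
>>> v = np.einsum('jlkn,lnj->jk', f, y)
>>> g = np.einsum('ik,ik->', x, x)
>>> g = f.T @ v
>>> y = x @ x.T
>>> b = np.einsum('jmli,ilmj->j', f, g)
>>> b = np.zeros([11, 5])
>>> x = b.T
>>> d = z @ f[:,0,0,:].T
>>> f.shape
(7, 5, 7, 13)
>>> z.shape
(13, 7, 5, 13)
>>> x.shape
(5, 11)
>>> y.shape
(29, 29)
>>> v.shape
(7, 7)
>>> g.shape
(13, 7, 5, 7)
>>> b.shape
(11, 5)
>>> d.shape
(13, 7, 5, 7)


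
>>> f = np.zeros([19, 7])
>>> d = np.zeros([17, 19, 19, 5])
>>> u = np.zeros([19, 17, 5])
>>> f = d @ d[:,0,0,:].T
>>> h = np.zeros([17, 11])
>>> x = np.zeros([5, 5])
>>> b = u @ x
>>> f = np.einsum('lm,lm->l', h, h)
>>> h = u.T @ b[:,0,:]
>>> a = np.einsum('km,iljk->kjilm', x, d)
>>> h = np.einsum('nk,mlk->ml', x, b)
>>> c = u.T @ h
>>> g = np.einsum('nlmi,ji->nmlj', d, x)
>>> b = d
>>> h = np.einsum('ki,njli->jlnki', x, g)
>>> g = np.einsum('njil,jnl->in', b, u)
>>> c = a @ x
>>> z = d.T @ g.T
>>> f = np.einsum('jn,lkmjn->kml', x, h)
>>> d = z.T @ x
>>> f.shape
(19, 17, 19)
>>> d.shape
(19, 19, 19, 5)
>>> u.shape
(19, 17, 5)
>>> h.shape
(19, 19, 17, 5, 5)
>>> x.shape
(5, 5)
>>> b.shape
(17, 19, 19, 5)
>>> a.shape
(5, 19, 17, 19, 5)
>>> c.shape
(5, 19, 17, 19, 5)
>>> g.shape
(19, 17)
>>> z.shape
(5, 19, 19, 19)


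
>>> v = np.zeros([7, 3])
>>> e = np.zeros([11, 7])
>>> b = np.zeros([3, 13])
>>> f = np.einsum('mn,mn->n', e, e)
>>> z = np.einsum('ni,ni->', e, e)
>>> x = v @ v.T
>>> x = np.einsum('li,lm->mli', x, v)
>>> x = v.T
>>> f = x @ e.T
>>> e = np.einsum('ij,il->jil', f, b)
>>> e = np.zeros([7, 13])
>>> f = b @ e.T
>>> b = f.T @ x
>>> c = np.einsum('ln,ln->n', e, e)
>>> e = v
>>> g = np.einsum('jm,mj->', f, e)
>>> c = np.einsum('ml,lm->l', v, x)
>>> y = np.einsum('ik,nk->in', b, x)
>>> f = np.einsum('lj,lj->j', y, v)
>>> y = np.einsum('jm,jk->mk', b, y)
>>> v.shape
(7, 3)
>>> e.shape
(7, 3)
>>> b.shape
(7, 7)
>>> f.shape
(3,)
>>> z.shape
()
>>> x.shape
(3, 7)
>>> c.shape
(3,)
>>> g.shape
()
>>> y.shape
(7, 3)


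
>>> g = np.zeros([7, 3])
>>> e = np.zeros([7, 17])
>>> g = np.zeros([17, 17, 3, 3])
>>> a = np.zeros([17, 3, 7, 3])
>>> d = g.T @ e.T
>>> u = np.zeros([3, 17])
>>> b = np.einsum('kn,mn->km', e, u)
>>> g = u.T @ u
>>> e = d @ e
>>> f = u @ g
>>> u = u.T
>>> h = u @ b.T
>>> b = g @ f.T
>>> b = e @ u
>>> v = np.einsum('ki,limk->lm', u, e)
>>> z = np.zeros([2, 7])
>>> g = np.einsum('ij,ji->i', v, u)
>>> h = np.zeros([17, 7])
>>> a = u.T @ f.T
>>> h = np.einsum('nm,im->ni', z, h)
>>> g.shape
(3,)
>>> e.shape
(3, 3, 17, 17)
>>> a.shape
(3, 3)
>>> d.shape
(3, 3, 17, 7)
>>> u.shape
(17, 3)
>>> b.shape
(3, 3, 17, 3)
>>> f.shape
(3, 17)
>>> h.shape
(2, 17)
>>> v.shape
(3, 17)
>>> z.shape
(2, 7)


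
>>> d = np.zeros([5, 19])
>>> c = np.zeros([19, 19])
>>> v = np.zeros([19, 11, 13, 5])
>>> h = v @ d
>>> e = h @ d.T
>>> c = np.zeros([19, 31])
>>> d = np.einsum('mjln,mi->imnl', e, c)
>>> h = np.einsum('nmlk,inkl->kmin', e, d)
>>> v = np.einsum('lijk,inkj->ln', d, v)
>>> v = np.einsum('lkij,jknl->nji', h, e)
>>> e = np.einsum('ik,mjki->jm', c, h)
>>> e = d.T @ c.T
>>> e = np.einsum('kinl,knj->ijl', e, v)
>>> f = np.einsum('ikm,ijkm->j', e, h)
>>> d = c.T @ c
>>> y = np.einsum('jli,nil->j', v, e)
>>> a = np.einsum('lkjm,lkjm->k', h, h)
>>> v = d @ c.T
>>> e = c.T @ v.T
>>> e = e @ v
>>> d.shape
(31, 31)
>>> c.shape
(19, 31)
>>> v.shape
(31, 19)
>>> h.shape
(5, 11, 31, 19)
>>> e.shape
(31, 19)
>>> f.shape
(11,)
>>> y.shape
(13,)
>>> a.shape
(11,)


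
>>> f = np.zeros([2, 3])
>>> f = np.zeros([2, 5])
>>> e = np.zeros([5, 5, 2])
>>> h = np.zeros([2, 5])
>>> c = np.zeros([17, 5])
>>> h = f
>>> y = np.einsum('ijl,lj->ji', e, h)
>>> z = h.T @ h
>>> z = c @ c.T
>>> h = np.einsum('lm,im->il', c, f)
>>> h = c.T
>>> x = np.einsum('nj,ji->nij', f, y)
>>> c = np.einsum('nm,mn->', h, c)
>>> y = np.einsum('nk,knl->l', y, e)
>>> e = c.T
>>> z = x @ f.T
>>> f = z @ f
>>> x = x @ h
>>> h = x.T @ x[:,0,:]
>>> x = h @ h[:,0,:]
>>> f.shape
(2, 5, 5)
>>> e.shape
()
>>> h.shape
(17, 5, 17)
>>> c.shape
()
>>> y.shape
(2,)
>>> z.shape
(2, 5, 2)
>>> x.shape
(17, 5, 17)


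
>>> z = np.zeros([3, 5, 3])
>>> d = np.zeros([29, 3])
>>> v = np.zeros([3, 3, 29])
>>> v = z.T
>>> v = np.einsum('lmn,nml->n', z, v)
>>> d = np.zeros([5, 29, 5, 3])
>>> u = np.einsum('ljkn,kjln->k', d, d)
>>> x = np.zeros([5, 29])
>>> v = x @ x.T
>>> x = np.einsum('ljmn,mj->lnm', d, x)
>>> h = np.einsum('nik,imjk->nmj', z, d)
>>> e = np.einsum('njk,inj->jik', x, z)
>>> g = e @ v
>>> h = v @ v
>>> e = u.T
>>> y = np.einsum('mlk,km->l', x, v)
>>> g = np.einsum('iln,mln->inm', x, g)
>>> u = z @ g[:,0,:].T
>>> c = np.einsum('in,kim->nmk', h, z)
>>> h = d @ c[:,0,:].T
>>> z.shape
(3, 5, 3)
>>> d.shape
(5, 29, 5, 3)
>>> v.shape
(5, 5)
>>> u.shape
(3, 5, 5)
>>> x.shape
(5, 3, 5)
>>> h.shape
(5, 29, 5, 5)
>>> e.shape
(5,)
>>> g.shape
(5, 5, 3)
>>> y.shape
(3,)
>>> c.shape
(5, 3, 3)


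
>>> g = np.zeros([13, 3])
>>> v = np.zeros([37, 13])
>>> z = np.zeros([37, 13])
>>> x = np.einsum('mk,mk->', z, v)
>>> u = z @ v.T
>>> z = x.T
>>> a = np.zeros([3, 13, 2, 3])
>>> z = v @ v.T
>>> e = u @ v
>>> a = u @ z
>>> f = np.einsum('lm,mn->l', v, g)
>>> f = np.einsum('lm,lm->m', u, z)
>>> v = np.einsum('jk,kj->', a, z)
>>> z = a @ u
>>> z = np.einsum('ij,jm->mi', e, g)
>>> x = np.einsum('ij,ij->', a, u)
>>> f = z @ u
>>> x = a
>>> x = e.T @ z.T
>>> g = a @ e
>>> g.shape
(37, 13)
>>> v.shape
()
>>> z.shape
(3, 37)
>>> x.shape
(13, 3)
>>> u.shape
(37, 37)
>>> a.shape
(37, 37)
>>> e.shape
(37, 13)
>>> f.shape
(3, 37)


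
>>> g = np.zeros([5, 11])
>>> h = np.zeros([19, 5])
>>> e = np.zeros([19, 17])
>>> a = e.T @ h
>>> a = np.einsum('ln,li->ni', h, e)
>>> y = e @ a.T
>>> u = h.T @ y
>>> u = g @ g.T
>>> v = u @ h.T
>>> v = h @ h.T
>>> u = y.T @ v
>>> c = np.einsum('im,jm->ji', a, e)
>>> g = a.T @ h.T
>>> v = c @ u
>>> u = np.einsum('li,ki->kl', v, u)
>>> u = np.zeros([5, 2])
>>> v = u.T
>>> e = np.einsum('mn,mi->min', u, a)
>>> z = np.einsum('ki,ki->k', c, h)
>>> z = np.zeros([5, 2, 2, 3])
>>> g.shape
(17, 19)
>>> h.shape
(19, 5)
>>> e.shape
(5, 17, 2)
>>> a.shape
(5, 17)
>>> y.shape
(19, 5)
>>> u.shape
(5, 2)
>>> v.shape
(2, 5)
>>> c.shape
(19, 5)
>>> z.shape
(5, 2, 2, 3)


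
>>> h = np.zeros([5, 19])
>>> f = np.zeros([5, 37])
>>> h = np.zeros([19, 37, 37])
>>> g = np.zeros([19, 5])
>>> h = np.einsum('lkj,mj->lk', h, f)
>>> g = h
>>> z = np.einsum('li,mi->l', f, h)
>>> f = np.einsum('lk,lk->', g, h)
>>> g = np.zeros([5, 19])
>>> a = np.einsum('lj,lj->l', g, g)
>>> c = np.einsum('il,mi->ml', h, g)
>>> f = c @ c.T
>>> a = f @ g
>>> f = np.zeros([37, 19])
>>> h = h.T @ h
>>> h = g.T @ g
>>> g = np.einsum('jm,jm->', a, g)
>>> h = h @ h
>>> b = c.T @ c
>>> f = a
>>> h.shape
(19, 19)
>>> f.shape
(5, 19)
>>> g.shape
()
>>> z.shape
(5,)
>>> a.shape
(5, 19)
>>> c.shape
(5, 37)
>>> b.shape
(37, 37)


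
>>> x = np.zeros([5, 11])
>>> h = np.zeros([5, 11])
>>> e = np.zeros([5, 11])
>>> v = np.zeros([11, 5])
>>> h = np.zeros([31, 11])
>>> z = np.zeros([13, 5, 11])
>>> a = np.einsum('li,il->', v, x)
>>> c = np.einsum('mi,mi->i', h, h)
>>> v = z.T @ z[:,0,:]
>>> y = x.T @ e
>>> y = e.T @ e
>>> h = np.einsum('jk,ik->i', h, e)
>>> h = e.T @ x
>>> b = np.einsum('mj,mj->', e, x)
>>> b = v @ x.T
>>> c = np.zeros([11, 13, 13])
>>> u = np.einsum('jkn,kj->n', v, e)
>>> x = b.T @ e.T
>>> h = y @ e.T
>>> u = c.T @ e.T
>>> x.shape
(5, 5, 5)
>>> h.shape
(11, 5)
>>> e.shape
(5, 11)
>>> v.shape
(11, 5, 11)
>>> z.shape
(13, 5, 11)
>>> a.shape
()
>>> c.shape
(11, 13, 13)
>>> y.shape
(11, 11)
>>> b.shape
(11, 5, 5)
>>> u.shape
(13, 13, 5)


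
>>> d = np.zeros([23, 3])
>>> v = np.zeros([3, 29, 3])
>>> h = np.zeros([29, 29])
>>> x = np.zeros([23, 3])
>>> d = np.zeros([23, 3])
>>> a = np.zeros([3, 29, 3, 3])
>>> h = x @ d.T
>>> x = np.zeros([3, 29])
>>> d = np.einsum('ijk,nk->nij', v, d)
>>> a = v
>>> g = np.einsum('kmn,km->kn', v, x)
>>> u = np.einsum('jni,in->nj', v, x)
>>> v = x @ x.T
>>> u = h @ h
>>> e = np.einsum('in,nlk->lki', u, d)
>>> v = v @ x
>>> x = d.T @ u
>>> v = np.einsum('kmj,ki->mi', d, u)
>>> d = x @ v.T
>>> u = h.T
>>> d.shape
(29, 3, 3)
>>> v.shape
(3, 23)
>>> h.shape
(23, 23)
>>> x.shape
(29, 3, 23)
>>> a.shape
(3, 29, 3)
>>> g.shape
(3, 3)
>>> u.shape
(23, 23)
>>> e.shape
(3, 29, 23)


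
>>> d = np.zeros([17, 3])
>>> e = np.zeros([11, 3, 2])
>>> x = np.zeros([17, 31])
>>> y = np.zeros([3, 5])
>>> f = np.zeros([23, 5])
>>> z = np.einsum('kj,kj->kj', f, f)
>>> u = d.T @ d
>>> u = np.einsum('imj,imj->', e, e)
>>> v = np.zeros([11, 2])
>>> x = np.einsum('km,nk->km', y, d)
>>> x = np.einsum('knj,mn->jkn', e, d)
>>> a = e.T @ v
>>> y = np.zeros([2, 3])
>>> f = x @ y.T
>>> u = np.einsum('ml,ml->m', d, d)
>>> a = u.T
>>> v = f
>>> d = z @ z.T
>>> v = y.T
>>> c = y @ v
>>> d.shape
(23, 23)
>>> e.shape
(11, 3, 2)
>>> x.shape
(2, 11, 3)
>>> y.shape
(2, 3)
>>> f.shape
(2, 11, 2)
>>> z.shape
(23, 5)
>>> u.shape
(17,)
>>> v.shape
(3, 2)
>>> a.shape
(17,)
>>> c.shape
(2, 2)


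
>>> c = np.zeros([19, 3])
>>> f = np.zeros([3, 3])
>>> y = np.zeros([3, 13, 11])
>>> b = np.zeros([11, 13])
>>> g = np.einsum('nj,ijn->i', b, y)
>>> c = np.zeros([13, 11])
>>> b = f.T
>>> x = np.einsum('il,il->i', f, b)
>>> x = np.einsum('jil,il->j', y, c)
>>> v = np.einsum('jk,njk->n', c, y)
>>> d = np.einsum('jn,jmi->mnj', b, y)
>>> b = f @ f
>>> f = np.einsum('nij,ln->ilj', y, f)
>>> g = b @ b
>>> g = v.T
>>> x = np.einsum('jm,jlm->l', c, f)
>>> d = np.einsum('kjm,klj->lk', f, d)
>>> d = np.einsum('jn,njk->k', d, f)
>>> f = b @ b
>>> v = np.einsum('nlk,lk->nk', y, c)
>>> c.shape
(13, 11)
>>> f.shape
(3, 3)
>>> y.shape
(3, 13, 11)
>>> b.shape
(3, 3)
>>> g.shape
(3,)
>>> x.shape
(3,)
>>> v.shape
(3, 11)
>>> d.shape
(11,)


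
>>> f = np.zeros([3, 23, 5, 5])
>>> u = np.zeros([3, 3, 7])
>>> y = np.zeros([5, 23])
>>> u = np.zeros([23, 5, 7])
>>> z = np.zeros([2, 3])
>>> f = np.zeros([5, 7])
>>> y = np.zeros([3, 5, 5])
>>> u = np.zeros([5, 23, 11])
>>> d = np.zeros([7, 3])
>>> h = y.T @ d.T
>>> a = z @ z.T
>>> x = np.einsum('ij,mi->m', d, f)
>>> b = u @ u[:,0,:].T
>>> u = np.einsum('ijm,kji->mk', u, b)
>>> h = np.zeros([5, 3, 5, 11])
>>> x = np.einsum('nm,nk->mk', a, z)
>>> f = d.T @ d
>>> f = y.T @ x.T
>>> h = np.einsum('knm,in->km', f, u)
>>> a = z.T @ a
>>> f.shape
(5, 5, 2)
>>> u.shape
(11, 5)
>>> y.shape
(3, 5, 5)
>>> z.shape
(2, 3)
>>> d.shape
(7, 3)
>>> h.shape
(5, 2)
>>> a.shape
(3, 2)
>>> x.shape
(2, 3)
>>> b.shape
(5, 23, 5)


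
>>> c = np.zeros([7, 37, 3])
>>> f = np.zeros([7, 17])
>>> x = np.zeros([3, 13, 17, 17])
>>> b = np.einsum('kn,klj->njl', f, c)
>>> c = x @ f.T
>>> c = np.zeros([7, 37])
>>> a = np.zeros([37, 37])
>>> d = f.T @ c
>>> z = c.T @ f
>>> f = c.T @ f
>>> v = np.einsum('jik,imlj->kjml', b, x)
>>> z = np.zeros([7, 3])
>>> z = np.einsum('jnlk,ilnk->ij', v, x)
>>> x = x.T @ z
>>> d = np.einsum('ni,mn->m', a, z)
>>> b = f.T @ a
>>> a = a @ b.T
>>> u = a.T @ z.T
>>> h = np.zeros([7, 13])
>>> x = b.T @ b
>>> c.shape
(7, 37)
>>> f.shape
(37, 17)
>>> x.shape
(37, 37)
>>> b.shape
(17, 37)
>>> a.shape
(37, 17)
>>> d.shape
(3,)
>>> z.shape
(3, 37)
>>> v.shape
(37, 17, 13, 17)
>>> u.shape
(17, 3)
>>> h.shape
(7, 13)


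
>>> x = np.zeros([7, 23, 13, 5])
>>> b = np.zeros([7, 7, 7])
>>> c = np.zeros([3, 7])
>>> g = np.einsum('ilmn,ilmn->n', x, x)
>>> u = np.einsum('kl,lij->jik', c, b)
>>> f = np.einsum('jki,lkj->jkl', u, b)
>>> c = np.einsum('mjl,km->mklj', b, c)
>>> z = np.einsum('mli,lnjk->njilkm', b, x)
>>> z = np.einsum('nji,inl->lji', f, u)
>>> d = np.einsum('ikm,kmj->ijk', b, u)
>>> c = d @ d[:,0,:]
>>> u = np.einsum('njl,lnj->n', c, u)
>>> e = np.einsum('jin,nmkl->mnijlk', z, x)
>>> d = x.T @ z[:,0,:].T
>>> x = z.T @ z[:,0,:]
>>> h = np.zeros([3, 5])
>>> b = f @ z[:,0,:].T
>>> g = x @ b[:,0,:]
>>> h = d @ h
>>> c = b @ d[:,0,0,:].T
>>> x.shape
(7, 7, 7)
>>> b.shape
(7, 7, 3)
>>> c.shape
(7, 7, 5)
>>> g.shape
(7, 7, 3)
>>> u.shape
(7,)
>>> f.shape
(7, 7, 7)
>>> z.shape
(3, 7, 7)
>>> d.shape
(5, 13, 23, 3)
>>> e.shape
(23, 7, 7, 3, 5, 13)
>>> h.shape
(5, 13, 23, 5)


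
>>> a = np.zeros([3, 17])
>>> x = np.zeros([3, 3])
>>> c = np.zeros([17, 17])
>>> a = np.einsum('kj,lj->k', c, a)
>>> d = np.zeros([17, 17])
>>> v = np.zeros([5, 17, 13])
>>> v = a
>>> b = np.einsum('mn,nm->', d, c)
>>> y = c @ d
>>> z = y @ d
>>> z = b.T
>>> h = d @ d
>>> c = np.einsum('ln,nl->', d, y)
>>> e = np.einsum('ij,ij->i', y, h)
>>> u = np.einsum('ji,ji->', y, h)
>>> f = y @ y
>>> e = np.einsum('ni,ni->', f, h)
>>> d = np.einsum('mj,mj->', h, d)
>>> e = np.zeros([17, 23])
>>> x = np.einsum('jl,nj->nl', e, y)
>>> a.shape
(17,)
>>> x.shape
(17, 23)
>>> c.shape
()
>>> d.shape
()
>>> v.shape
(17,)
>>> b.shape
()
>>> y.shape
(17, 17)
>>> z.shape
()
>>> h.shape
(17, 17)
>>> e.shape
(17, 23)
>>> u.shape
()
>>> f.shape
(17, 17)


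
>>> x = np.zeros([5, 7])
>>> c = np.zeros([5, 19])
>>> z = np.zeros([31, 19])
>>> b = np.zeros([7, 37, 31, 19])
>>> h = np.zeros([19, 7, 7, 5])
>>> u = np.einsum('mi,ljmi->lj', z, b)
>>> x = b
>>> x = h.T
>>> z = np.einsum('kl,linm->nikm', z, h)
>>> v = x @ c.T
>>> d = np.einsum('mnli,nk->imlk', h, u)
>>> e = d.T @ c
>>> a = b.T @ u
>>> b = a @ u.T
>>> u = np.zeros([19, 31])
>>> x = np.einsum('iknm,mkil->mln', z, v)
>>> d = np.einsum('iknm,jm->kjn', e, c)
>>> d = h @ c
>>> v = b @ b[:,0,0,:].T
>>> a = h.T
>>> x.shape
(5, 5, 31)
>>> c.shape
(5, 19)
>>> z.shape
(7, 7, 31, 5)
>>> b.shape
(19, 31, 37, 7)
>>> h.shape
(19, 7, 7, 5)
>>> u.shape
(19, 31)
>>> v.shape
(19, 31, 37, 19)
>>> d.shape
(19, 7, 7, 19)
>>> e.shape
(37, 7, 19, 19)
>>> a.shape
(5, 7, 7, 19)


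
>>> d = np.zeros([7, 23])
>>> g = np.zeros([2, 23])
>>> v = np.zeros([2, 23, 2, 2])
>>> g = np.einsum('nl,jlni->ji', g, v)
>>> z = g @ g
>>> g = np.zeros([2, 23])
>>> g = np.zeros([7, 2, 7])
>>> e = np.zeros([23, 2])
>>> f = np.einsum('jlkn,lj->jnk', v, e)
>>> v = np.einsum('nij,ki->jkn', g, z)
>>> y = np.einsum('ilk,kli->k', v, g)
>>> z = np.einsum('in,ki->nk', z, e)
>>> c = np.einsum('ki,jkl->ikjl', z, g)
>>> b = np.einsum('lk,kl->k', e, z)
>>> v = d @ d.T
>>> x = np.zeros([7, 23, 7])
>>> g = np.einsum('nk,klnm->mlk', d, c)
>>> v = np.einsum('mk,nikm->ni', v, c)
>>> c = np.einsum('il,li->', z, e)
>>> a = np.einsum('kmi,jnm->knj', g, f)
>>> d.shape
(7, 23)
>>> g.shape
(7, 2, 23)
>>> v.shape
(23, 2)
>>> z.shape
(2, 23)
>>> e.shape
(23, 2)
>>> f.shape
(2, 2, 2)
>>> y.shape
(7,)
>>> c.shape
()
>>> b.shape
(2,)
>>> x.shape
(7, 23, 7)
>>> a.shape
(7, 2, 2)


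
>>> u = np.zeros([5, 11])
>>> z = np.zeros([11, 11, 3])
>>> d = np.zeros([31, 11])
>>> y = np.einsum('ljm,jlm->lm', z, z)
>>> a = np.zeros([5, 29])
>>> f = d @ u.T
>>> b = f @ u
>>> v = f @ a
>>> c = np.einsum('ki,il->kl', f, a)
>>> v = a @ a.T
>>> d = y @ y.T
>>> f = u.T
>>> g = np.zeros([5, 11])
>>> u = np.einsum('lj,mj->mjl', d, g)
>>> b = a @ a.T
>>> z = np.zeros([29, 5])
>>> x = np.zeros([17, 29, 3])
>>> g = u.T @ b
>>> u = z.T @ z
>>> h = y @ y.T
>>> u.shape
(5, 5)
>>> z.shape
(29, 5)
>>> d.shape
(11, 11)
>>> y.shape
(11, 3)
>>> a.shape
(5, 29)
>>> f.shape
(11, 5)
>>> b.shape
(5, 5)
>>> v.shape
(5, 5)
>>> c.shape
(31, 29)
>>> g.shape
(11, 11, 5)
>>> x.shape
(17, 29, 3)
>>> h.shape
(11, 11)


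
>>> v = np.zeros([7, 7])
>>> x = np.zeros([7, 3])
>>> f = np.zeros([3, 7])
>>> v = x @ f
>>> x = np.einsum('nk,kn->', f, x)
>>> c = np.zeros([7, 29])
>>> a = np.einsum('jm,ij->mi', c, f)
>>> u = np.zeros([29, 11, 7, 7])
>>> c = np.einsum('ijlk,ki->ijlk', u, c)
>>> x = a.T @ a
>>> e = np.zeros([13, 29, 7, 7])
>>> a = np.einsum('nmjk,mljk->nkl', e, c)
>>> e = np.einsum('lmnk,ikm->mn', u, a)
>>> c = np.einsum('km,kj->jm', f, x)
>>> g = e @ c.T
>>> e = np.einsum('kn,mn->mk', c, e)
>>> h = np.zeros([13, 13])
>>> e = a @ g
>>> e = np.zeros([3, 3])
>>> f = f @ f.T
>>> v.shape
(7, 7)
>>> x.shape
(3, 3)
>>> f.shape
(3, 3)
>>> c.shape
(3, 7)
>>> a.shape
(13, 7, 11)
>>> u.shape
(29, 11, 7, 7)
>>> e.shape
(3, 3)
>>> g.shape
(11, 3)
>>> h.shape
(13, 13)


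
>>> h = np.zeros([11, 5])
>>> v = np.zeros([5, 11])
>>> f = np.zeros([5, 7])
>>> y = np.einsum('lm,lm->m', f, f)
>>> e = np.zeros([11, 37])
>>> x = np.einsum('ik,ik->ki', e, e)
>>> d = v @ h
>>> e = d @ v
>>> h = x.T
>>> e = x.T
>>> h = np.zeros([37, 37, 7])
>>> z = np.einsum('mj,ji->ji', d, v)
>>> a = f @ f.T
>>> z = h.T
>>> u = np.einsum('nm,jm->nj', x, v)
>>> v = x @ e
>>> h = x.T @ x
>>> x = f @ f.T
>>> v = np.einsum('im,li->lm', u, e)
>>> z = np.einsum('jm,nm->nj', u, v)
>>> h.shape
(11, 11)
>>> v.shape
(11, 5)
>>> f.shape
(5, 7)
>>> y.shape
(7,)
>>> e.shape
(11, 37)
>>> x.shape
(5, 5)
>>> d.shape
(5, 5)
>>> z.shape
(11, 37)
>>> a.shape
(5, 5)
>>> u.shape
(37, 5)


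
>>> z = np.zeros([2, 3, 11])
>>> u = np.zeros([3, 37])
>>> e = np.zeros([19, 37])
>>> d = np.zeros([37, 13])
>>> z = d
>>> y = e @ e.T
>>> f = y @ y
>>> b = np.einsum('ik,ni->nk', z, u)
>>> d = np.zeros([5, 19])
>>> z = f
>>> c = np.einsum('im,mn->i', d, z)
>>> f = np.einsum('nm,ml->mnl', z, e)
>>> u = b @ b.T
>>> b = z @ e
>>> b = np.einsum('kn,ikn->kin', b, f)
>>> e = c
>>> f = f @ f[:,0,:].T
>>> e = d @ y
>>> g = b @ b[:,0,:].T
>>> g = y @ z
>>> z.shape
(19, 19)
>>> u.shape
(3, 3)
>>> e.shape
(5, 19)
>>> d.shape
(5, 19)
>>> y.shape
(19, 19)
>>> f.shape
(19, 19, 19)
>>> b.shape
(19, 19, 37)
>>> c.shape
(5,)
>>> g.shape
(19, 19)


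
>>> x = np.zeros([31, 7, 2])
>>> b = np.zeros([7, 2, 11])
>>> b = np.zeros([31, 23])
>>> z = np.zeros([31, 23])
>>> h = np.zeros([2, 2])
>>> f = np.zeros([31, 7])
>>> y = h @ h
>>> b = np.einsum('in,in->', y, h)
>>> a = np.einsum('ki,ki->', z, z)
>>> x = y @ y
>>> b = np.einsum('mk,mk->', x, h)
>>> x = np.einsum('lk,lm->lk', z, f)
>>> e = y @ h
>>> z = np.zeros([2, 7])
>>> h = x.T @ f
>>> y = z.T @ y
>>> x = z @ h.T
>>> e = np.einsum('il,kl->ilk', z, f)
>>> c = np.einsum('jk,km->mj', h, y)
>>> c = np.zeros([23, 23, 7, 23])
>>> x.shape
(2, 23)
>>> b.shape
()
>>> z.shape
(2, 7)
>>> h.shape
(23, 7)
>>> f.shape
(31, 7)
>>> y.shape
(7, 2)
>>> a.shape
()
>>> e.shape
(2, 7, 31)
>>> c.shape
(23, 23, 7, 23)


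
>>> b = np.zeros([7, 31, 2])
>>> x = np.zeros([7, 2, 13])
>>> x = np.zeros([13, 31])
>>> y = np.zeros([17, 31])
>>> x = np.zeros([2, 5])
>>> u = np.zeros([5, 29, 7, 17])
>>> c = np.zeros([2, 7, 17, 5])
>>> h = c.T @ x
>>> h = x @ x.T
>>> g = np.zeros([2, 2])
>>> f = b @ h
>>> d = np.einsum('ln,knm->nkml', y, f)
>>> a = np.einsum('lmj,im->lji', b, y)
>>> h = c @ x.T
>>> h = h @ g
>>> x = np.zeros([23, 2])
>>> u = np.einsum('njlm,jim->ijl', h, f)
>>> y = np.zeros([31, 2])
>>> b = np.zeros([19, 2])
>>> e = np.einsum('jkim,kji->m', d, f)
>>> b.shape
(19, 2)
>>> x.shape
(23, 2)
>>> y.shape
(31, 2)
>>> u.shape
(31, 7, 17)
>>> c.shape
(2, 7, 17, 5)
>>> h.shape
(2, 7, 17, 2)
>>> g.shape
(2, 2)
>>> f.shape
(7, 31, 2)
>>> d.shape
(31, 7, 2, 17)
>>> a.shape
(7, 2, 17)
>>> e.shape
(17,)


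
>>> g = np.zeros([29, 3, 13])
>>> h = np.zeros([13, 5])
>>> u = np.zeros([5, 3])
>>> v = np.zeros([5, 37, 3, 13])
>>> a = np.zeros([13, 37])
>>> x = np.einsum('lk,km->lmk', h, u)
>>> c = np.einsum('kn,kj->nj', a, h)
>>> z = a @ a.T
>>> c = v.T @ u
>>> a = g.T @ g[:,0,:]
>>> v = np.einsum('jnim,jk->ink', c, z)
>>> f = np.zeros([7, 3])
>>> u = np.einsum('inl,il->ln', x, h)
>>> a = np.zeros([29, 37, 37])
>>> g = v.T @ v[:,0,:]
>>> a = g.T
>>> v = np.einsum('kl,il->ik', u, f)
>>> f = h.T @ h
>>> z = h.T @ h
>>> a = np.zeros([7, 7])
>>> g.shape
(13, 3, 13)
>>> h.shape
(13, 5)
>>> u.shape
(5, 3)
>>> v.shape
(7, 5)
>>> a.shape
(7, 7)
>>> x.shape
(13, 3, 5)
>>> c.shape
(13, 3, 37, 3)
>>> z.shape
(5, 5)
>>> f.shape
(5, 5)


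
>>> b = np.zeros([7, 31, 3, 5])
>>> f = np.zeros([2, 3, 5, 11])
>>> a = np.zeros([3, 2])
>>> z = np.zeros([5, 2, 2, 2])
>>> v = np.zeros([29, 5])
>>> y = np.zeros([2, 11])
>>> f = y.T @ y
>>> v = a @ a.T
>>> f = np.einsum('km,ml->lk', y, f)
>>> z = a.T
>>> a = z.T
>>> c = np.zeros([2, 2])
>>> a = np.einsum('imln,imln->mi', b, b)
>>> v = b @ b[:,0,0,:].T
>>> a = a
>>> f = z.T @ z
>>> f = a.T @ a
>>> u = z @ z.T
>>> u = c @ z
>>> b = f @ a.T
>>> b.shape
(7, 31)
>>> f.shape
(7, 7)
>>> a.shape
(31, 7)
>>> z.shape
(2, 3)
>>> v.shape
(7, 31, 3, 7)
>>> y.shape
(2, 11)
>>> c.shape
(2, 2)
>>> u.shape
(2, 3)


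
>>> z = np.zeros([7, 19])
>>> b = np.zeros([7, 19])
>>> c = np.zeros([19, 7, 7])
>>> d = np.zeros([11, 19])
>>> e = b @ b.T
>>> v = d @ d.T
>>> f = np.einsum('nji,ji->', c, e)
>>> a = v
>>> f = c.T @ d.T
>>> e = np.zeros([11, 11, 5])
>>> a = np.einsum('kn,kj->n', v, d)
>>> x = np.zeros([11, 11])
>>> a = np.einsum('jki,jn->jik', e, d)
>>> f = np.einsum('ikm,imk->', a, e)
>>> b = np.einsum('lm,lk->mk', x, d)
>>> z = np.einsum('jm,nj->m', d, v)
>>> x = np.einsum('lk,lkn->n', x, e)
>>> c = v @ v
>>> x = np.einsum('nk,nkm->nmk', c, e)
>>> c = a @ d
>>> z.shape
(19,)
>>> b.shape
(11, 19)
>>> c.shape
(11, 5, 19)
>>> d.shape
(11, 19)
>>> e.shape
(11, 11, 5)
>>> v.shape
(11, 11)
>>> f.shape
()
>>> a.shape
(11, 5, 11)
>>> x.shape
(11, 5, 11)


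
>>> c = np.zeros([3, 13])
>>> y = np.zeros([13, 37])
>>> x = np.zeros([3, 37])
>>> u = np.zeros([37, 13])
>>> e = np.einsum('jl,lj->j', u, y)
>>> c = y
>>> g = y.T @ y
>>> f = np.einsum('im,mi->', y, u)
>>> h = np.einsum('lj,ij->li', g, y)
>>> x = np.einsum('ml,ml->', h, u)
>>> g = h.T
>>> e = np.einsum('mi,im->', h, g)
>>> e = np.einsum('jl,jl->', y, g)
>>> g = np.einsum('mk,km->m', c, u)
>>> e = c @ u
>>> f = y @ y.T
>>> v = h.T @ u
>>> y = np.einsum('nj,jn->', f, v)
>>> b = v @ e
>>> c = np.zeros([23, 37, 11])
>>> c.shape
(23, 37, 11)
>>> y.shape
()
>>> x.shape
()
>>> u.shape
(37, 13)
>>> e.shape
(13, 13)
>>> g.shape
(13,)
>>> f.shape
(13, 13)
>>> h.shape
(37, 13)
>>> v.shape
(13, 13)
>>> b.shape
(13, 13)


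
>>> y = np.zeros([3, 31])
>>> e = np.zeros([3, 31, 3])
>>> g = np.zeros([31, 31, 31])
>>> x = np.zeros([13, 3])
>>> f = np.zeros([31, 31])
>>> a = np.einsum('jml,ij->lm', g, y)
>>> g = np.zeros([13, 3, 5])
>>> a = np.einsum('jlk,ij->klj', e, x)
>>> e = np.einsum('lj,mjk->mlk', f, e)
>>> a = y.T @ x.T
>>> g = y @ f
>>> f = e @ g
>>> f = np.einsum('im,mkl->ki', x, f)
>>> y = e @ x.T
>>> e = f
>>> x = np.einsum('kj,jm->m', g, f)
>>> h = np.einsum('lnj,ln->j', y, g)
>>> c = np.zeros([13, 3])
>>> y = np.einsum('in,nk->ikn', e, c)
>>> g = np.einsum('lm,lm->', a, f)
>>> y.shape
(31, 3, 13)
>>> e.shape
(31, 13)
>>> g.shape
()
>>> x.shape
(13,)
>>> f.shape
(31, 13)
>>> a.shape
(31, 13)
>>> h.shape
(13,)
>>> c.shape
(13, 3)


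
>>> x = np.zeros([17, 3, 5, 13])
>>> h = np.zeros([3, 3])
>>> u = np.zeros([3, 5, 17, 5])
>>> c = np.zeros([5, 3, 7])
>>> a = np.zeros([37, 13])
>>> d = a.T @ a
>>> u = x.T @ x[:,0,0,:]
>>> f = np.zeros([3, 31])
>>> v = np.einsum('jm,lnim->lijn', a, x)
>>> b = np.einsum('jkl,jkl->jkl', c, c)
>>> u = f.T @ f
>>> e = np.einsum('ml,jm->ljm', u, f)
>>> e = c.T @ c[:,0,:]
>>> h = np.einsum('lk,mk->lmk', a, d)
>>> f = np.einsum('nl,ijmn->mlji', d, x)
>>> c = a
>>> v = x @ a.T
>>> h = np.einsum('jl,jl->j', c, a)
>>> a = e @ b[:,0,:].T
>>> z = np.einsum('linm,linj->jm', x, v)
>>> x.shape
(17, 3, 5, 13)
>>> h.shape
(37,)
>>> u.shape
(31, 31)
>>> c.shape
(37, 13)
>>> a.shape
(7, 3, 5)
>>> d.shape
(13, 13)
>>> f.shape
(5, 13, 3, 17)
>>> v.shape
(17, 3, 5, 37)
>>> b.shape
(5, 3, 7)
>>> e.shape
(7, 3, 7)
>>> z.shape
(37, 13)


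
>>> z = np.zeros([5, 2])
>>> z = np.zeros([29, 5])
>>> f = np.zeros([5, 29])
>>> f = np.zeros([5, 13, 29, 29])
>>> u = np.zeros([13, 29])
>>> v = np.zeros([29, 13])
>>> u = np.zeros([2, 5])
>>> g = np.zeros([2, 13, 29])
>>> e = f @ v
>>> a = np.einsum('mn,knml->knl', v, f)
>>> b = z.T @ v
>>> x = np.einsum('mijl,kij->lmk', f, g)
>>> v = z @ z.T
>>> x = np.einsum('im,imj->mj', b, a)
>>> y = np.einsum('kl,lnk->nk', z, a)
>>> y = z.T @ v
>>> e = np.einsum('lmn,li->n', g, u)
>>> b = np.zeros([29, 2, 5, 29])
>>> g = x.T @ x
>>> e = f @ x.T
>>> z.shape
(29, 5)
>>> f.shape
(5, 13, 29, 29)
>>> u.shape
(2, 5)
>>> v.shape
(29, 29)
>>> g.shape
(29, 29)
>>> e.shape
(5, 13, 29, 13)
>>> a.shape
(5, 13, 29)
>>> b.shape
(29, 2, 5, 29)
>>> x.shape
(13, 29)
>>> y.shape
(5, 29)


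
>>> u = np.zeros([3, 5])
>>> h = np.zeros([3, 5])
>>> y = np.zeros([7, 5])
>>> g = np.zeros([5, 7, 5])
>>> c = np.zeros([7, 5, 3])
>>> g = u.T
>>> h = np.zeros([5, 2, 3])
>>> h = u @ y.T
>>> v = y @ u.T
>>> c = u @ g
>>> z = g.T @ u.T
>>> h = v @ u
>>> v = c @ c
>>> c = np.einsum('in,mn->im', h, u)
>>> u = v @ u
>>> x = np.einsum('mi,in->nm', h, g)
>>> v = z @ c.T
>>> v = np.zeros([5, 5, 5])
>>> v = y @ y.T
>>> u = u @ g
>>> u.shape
(3, 3)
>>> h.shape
(7, 5)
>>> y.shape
(7, 5)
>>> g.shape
(5, 3)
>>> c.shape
(7, 3)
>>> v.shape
(7, 7)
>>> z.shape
(3, 3)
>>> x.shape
(3, 7)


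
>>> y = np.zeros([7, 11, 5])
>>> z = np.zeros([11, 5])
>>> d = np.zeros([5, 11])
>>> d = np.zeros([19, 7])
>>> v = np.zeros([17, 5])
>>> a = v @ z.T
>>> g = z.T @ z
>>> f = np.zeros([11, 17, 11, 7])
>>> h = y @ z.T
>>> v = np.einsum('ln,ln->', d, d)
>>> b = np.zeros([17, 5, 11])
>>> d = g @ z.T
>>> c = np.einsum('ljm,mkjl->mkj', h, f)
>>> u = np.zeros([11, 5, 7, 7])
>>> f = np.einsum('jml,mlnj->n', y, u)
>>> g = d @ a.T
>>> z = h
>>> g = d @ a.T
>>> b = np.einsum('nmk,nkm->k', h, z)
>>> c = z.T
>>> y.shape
(7, 11, 5)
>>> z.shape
(7, 11, 11)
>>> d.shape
(5, 11)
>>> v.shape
()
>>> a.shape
(17, 11)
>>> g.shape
(5, 17)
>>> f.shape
(7,)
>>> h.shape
(7, 11, 11)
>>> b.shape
(11,)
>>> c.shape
(11, 11, 7)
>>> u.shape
(11, 5, 7, 7)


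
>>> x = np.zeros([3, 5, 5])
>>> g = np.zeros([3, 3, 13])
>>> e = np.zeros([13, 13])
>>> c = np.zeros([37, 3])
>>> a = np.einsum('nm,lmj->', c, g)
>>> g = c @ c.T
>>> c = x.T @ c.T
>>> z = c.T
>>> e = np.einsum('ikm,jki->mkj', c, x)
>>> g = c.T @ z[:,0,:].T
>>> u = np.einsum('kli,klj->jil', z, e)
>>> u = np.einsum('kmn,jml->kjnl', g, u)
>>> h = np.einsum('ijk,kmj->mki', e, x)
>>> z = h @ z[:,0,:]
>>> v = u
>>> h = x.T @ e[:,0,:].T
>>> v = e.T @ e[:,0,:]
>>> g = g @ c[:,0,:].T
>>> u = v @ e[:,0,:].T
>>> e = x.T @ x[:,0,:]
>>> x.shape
(3, 5, 5)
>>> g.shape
(37, 5, 5)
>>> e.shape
(5, 5, 5)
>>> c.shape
(5, 5, 37)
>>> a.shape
()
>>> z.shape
(5, 3, 5)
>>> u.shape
(3, 5, 37)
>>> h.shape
(5, 5, 37)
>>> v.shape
(3, 5, 3)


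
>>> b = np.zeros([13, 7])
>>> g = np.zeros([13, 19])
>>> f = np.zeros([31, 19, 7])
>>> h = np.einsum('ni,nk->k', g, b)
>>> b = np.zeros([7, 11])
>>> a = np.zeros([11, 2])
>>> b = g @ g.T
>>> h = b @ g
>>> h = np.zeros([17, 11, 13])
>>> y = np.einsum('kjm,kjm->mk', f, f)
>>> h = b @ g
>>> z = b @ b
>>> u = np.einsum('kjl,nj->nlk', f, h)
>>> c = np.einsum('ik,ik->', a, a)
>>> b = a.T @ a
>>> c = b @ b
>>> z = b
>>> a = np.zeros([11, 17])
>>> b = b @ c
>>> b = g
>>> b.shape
(13, 19)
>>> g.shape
(13, 19)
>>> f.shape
(31, 19, 7)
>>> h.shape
(13, 19)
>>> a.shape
(11, 17)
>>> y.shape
(7, 31)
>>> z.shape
(2, 2)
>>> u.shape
(13, 7, 31)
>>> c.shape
(2, 2)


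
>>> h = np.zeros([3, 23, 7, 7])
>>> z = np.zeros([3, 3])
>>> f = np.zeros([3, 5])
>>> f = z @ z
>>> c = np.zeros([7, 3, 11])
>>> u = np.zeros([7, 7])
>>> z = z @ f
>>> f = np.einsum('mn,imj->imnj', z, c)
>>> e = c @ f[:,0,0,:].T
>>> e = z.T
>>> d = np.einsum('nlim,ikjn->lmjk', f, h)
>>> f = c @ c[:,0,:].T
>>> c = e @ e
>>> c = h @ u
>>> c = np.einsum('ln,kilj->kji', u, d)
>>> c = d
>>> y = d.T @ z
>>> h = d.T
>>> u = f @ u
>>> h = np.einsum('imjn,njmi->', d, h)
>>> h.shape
()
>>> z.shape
(3, 3)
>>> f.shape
(7, 3, 7)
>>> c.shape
(3, 11, 7, 23)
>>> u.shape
(7, 3, 7)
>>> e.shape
(3, 3)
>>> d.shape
(3, 11, 7, 23)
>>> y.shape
(23, 7, 11, 3)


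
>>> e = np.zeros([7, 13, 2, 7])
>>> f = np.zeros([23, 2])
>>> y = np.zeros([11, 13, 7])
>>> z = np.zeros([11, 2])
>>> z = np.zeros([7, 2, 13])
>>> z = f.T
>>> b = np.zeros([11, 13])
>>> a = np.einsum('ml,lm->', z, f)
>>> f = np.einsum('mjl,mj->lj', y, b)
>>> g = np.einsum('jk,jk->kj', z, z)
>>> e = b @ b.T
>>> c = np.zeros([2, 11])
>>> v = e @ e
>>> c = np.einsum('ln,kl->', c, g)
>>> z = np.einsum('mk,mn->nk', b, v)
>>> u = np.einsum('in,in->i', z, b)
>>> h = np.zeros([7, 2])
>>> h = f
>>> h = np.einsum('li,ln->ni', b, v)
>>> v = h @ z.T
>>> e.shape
(11, 11)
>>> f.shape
(7, 13)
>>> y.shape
(11, 13, 7)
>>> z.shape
(11, 13)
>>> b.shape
(11, 13)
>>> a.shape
()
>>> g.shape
(23, 2)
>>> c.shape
()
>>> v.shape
(11, 11)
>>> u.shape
(11,)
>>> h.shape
(11, 13)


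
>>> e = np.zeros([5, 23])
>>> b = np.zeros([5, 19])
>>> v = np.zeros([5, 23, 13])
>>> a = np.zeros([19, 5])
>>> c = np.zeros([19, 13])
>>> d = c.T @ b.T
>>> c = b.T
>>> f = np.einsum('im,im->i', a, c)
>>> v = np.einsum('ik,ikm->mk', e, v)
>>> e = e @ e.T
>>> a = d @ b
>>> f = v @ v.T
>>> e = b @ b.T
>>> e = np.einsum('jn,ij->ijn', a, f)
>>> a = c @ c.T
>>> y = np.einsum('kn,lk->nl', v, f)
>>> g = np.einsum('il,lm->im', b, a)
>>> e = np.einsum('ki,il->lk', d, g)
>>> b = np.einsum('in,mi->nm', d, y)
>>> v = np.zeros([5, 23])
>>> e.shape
(19, 13)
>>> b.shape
(5, 23)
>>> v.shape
(5, 23)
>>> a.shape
(19, 19)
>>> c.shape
(19, 5)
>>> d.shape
(13, 5)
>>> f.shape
(13, 13)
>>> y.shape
(23, 13)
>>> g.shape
(5, 19)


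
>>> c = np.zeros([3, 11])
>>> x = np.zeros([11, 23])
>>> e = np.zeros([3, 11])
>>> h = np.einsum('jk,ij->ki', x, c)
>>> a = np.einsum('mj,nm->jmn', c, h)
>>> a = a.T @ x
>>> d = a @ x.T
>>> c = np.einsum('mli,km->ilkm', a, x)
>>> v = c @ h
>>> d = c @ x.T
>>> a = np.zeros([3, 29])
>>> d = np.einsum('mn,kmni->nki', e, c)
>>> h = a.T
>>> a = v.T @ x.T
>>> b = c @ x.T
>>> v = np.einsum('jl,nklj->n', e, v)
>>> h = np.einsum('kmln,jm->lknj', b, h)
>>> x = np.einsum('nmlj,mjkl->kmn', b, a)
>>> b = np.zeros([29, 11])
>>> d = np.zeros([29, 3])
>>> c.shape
(23, 3, 11, 23)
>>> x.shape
(3, 3, 23)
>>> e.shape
(3, 11)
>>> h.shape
(11, 23, 11, 29)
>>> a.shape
(3, 11, 3, 11)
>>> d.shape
(29, 3)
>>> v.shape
(23,)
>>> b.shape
(29, 11)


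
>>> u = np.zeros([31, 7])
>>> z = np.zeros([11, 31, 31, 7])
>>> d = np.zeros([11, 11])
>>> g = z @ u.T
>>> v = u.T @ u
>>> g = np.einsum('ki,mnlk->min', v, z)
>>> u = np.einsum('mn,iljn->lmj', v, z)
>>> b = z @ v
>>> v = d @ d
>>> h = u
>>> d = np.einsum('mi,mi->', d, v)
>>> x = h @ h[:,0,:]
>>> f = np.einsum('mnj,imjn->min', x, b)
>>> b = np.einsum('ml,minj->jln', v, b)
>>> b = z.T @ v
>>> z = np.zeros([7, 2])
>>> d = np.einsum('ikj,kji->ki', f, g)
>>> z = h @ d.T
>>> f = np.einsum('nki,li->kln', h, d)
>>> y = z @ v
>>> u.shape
(31, 7, 31)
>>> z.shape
(31, 7, 11)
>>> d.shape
(11, 31)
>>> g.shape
(11, 7, 31)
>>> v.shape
(11, 11)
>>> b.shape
(7, 31, 31, 11)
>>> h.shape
(31, 7, 31)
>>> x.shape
(31, 7, 31)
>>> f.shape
(7, 11, 31)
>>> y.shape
(31, 7, 11)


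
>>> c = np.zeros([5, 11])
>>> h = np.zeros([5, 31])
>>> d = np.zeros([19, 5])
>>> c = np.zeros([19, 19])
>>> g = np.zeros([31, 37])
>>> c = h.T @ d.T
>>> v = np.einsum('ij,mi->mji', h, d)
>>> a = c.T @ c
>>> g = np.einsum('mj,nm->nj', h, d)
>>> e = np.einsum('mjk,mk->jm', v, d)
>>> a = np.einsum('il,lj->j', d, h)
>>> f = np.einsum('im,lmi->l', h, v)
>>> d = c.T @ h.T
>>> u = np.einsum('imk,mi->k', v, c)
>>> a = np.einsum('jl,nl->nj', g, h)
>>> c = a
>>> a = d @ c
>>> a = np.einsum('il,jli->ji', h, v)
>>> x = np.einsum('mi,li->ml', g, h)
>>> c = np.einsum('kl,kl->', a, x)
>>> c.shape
()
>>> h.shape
(5, 31)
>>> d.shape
(19, 5)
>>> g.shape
(19, 31)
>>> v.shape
(19, 31, 5)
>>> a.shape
(19, 5)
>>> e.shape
(31, 19)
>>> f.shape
(19,)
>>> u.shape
(5,)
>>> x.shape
(19, 5)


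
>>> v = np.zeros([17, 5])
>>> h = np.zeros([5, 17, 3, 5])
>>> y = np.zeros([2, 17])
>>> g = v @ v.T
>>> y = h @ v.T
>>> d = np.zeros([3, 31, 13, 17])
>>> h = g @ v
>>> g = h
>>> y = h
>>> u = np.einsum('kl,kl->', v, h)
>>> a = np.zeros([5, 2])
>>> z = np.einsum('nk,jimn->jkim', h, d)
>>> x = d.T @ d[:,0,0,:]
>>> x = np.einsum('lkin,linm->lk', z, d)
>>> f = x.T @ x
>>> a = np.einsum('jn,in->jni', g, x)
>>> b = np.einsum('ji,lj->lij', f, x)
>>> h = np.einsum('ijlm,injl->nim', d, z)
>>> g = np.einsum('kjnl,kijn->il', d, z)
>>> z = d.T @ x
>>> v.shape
(17, 5)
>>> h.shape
(5, 3, 17)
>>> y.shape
(17, 5)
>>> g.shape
(5, 17)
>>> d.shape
(3, 31, 13, 17)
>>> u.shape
()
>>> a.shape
(17, 5, 3)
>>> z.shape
(17, 13, 31, 5)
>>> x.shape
(3, 5)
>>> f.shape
(5, 5)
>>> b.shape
(3, 5, 5)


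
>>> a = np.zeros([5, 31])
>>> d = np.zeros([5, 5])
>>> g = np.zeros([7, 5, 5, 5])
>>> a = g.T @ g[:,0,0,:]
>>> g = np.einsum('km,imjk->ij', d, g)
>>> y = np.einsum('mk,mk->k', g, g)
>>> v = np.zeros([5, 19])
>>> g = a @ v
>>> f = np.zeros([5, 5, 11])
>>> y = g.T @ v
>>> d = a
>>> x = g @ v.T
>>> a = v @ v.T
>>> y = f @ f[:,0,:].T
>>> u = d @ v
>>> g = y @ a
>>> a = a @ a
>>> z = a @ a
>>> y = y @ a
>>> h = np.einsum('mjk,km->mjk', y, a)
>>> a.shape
(5, 5)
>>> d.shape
(5, 5, 5, 5)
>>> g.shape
(5, 5, 5)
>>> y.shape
(5, 5, 5)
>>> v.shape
(5, 19)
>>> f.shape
(5, 5, 11)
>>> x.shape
(5, 5, 5, 5)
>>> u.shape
(5, 5, 5, 19)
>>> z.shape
(5, 5)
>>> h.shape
(5, 5, 5)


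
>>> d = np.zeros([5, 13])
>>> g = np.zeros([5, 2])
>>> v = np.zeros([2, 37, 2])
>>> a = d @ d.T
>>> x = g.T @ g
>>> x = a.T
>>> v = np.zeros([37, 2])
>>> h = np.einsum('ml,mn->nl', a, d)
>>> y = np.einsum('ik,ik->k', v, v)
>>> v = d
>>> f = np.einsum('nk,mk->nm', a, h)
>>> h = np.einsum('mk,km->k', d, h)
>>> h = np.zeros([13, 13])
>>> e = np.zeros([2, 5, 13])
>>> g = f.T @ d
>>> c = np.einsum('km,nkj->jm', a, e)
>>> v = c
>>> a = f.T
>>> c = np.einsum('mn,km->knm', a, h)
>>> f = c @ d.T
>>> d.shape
(5, 13)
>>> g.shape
(13, 13)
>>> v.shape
(13, 5)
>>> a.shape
(13, 5)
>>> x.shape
(5, 5)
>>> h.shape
(13, 13)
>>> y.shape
(2,)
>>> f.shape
(13, 5, 5)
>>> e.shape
(2, 5, 13)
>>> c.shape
(13, 5, 13)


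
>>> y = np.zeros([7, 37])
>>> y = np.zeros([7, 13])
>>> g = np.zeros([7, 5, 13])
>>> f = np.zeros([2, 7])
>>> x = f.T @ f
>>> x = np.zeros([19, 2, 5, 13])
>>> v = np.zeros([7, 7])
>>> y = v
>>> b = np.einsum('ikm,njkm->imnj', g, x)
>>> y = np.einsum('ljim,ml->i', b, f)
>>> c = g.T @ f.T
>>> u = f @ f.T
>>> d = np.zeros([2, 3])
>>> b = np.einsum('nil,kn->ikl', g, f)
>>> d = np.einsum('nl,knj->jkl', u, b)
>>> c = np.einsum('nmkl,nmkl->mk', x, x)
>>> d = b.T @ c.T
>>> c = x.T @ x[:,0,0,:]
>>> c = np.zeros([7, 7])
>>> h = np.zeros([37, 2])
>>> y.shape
(19,)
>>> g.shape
(7, 5, 13)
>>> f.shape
(2, 7)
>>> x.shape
(19, 2, 5, 13)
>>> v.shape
(7, 7)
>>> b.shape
(5, 2, 13)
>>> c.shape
(7, 7)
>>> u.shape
(2, 2)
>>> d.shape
(13, 2, 2)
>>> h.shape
(37, 2)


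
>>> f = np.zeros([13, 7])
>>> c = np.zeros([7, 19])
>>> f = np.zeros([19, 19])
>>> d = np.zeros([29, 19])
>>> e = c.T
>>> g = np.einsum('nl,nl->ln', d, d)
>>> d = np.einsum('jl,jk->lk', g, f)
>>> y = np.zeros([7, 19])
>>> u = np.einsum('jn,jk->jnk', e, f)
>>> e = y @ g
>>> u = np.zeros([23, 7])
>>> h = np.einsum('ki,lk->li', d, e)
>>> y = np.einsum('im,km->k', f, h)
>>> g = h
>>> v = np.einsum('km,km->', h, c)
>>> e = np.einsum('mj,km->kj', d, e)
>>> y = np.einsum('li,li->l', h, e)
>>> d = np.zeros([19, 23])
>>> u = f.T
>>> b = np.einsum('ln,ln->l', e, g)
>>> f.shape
(19, 19)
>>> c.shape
(7, 19)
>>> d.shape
(19, 23)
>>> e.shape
(7, 19)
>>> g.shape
(7, 19)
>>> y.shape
(7,)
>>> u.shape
(19, 19)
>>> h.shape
(7, 19)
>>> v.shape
()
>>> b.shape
(7,)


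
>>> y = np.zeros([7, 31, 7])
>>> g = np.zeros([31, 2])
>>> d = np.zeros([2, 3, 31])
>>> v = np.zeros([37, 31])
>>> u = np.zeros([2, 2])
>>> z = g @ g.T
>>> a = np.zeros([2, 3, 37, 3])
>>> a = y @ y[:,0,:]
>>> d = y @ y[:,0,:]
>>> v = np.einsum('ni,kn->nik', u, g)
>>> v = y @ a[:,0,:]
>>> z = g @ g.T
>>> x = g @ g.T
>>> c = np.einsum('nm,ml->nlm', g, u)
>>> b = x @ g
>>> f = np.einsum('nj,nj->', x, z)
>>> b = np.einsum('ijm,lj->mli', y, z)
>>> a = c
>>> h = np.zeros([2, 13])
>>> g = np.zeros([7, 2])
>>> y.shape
(7, 31, 7)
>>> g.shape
(7, 2)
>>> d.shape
(7, 31, 7)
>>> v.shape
(7, 31, 7)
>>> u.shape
(2, 2)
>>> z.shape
(31, 31)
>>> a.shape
(31, 2, 2)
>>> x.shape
(31, 31)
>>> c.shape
(31, 2, 2)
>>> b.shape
(7, 31, 7)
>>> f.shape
()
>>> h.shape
(2, 13)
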